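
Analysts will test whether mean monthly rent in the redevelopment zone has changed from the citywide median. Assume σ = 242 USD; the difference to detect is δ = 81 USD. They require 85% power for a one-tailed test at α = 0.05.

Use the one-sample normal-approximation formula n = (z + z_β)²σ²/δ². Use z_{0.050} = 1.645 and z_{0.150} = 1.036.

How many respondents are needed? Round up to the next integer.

n = 65

n = (z_α + z_β)² · σ² / δ²
  = (1.645 + 1.036)² · 242² / 81²
  = 7.1878 · 58564 / 6561
  = 64.16
Round up → n = 65.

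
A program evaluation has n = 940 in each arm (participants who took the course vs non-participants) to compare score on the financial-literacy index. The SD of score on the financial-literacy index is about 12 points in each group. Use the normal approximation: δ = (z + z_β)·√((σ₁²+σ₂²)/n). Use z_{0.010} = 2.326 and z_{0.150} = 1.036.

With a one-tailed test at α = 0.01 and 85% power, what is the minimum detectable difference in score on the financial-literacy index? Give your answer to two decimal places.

Minimum detectable difference ≈ 1.86 points

δ = (z_α + z_β) · √((σ₁²+σ₂²)/n)
  = (2.326 + 1.036) · √(288/940)
  = 3.362 · √0.30638
  = 3.362 · 0.5535
  = 1.8609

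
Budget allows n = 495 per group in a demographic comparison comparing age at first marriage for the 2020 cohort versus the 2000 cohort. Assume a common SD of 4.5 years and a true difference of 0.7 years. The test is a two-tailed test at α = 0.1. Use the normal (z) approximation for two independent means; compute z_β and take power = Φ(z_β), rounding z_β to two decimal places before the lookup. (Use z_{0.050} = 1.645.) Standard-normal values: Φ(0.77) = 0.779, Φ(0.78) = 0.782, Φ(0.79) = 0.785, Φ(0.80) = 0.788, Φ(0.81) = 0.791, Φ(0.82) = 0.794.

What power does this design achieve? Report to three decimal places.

z_β = δ·√(n/(σ₁²+σ₂²)) − z_{α/2}
    = 0.7 · √(495/40.5) − 1.645
    = 0.7 · 3.49603 − 1.645
    = 2.4472 − 1.645 = 0.8022 → 0.80
Power = Φ(0.80) = 0.788.

Power ≈ 0.788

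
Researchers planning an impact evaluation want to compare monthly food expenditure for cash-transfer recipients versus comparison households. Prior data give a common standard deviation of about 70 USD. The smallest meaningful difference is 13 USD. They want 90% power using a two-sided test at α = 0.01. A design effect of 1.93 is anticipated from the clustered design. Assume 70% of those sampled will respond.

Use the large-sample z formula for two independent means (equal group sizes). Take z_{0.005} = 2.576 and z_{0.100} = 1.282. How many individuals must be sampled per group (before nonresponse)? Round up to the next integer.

n = (z_{α/2} + z_β)² · (σ₁² + σ₂²) / δ²
  = (2.576 + 1.282)² · (2·70² = 9800) / 13²
  = 14.8842 · 9800 / 169
  = 863.11
Design effect: 1.93 × 863.11 = 1665.79.
Adjust for 70% response: 1665.79 / 0.70 = 2379.70.
Round up → n = 2380 per group.

n = 2380 per group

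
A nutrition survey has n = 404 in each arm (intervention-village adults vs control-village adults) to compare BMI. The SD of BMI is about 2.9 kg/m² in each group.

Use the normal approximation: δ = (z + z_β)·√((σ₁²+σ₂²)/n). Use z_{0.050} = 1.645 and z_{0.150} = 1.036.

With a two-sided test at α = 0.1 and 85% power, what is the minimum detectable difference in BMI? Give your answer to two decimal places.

δ = (z_{α/2} + z_β) · √((σ₁²+σ₂²)/n)
  = (1.645 + 1.036) · √(16.82/404)
  = 2.681 · √0.04163
  = 2.681 · 0.2040
  = 0.5470

Minimum detectable difference ≈ 0.55 kg/m²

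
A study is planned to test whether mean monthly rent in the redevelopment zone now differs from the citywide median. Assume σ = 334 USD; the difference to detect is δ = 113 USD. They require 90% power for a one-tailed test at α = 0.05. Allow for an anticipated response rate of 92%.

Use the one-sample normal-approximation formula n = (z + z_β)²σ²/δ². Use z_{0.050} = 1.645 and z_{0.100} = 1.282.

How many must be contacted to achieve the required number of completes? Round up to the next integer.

n = 82

n = (z_α + z_β)² · σ² / δ²
  = (1.645 + 1.282)² · 334² / 113²
  = 8.5673 · 111556 / 12769
  = 74.85
Adjust for 92% response: 74.85 / 0.92 = 81.36.
Round up → n = 82.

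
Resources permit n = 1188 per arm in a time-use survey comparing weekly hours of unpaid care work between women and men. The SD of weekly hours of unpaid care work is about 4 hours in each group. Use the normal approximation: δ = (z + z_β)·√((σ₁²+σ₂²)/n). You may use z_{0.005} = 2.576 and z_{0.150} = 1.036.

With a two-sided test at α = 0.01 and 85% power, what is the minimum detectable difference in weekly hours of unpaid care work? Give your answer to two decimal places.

δ = (z_{α/2} + z_β) · √((σ₁²+σ₂²)/n)
  = (2.576 + 1.036) · √(32/1188)
  = 3.612 · √0.02694
  = 3.612 · 0.1641
  = 0.5928

Minimum detectable difference ≈ 0.59 hours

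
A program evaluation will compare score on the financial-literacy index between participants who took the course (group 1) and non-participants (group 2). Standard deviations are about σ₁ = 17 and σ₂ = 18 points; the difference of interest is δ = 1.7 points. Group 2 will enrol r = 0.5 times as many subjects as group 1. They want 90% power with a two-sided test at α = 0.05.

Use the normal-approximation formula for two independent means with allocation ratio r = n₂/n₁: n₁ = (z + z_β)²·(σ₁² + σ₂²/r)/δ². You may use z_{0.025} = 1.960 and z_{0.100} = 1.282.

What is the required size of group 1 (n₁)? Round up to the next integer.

n₁ = (z_{α/2} + z_β)² · (σ₁² + σ₂²/r) / δ²
   = (1.960 + 1.282)² · (17² + 18²/0.5) / 1.7²
   = 10.5106 · (289 + 648) / 2.89
   = 10.5106 · 937 / 2.89
   = 3407.75
Round up → n₁ = 3408; n₂ = r·n₁ = 0.5 × 3408 = 1704.

n₁ = 3408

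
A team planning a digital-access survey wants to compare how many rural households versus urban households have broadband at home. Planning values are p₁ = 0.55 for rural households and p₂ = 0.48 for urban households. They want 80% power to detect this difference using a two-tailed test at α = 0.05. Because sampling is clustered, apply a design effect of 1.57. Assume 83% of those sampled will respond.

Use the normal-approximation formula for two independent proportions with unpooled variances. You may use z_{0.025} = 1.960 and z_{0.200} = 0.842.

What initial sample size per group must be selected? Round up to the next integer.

n = 1507 per group

n = (z_{α/2} + z_β)² · [p₁(1−p₁) + p₂(1−p₂)] / (p₁ − p₂)²
  = (1.960 + 0.842)² · (0.55·0.45 + 0.48·0.52) / (0.07)²
  = (2.802)² · (0.2475 + 0.2496) / 0.0049
  = 7.8512 · 0.4971 / 0.0049
  = 796.50
Design effect: 1.57 × 796.50 = 1250.50.
Adjust for 83% response: 1250.50 / 0.83 = 1506.63.
Round up → n = 1507 per group.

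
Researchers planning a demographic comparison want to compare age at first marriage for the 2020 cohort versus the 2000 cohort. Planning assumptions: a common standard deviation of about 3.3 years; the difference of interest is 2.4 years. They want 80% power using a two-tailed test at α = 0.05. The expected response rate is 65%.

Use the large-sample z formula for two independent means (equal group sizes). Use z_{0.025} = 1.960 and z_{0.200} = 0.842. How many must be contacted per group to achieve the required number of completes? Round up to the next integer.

n = 46 per group

n = (z_{α/2} + z_β)² · (σ₁² + σ₂²) / δ²
  = (1.960 + 0.842)² · (2·3.3² = 21.78) / 2.4²
  = 7.8512 · 21.78 / 5.76
  = 29.69
Adjust for 65% response: 29.69 / 0.65 = 45.67.
Round up → n = 46 per group.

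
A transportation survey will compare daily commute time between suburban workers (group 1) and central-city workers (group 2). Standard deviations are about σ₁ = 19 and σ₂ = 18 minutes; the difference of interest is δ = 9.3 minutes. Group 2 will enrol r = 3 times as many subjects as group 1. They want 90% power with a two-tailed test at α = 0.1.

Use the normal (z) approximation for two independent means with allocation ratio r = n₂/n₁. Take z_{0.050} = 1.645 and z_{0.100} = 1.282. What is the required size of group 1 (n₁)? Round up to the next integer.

n₁ = 47

n₁ = (z_{α/2} + z_β)² · (σ₁² + σ₂²/r) / δ²
   = (1.645 + 1.282)² · (19² + 18²/3) / 9.3²
   = 8.5673 · (361 + 108) / 86.49
   = 8.5673 · 469 / 86.49
   = 46.46
Round up → n₁ = 47; n₂ = r·n₁ = 3 × 47 = 141.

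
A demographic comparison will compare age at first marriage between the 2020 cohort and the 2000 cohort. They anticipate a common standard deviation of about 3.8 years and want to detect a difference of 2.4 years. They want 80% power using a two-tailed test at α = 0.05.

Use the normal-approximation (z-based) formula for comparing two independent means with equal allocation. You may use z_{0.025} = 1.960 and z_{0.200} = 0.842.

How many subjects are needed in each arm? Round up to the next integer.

n = 40 per group

n = (z_{α/2} + z_β)² · (σ₁² + σ₂²) / δ²
  = (1.960 + 0.842)² · (2·3.8² = 28.88) / 2.4²
  = 7.8512 · 28.88 / 5.76
  = 39.37
Round up → n = 40 per group.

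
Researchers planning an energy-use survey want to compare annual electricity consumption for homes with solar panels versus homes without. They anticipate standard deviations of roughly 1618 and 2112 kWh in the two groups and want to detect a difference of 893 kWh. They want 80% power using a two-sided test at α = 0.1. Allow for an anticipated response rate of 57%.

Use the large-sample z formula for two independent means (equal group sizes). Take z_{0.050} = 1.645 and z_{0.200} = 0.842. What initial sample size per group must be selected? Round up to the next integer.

n = 97 per group

n = (z_{α/2} + z_β)² · (σ₁² + σ₂²) / δ²
  = (1.645 + 0.842)² · (1618² + 2112² = 7078468) / 893²
  = 6.1852 · 7078468 / 797449
  = 54.90
Adjust for 57% response: 54.90 / 0.57 = 96.32.
Round up → n = 97 per group.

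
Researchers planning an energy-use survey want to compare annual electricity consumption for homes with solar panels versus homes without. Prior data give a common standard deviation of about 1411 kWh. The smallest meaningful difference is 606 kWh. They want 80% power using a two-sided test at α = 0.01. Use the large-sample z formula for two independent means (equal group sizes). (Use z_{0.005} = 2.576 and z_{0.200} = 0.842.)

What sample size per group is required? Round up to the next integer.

n = 127 per group

n = (z_{α/2} + z_β)² · (σ₁² + σ₂²) / δ²
  = (2.576 + 0.842)² · (2·1411² = 3981842) / 606²
  = 11.6827 · 3981842 / 367236
  = 126.67
Round up → n = 127 per group.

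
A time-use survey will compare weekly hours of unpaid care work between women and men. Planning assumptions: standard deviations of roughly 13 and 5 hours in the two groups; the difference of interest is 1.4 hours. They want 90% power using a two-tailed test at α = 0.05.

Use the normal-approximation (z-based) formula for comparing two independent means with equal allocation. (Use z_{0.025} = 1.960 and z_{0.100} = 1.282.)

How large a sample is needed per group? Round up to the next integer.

n = 1041 per group

n = (z_{α/2} + z_β)² · (σ₁² + σ₂²) / δ²
  = (1.960 + 1.282)² · (13² + 5² = 194) / 1.4²
  = 10.5106 · 194 / 1.96
  = 1040.33
Round up → n = 1041 per group.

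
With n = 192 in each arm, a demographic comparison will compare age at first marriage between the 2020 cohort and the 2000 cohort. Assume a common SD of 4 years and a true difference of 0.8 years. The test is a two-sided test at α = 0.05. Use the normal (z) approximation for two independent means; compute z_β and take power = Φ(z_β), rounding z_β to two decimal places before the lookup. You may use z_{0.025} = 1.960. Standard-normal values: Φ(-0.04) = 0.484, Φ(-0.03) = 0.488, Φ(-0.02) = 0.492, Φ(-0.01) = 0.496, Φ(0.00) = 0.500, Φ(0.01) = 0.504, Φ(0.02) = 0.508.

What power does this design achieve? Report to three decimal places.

Power ≈ 0.500

z_β = δ·√(n/(σ₁²+σ₂²)) − z_{α/2}
    = 0.8 · √(192/32) − 1.960
    = 0.8 · 2.44949 − 1.960
    = 1.9596 − 1.960 = -0.0004 → -0.00
Power = Φ(-0.00) = 0.500.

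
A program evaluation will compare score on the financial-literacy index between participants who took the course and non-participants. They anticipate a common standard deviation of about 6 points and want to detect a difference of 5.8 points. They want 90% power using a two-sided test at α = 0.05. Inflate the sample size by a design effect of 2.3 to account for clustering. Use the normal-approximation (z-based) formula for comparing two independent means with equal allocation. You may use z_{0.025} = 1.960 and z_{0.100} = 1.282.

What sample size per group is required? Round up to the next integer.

n = 52 per group

n = (z_{α/2} + z_β)² · (σ₁² + σ₂²) / δ²
  = (1.960 + 1.282)² · (2·6² = 72) / 5.8²
  = 10.5106 · 72 / 33.64
  = 22.50
Design effect: 2.3 × 22.50 = 51.74.
Round up → n = 52 per group.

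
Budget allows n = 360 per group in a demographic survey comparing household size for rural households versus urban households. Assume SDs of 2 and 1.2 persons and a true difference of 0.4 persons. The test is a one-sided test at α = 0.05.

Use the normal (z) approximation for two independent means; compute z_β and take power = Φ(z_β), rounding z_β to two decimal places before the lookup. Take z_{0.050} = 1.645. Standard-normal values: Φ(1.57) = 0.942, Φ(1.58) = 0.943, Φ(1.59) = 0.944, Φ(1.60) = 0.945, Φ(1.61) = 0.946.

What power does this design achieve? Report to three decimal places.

Power ≈ 0.946

z_β = δ·√(n/(σ₁²+σ₂²)) − z_α
    = 0.4 · √(360/5.44) − 1.645
    = 0.4 · 8.13489 − 1.645
    = 3.2540 − 1.645 = 1.6090 → 1.61
Power = Φ(1.61) = 0.946.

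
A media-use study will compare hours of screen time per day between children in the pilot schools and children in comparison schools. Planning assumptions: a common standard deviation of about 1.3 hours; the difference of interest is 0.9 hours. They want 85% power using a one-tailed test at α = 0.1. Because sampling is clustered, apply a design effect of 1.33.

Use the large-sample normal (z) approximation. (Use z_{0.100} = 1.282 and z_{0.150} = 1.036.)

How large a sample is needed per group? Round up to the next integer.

n = (z_α + z_β)² · (σ₁² + σ₂²) / δ²
  = (1.282 + 1.036)² · (2·1.3² = 3.38) / 0.9²
  = 5.3731 · 3.38 / 0.81
  = 22.42
Design effect: 1.33 × 22.42 = 29.82.
Round up → n = 30 per group.

n = 30 per group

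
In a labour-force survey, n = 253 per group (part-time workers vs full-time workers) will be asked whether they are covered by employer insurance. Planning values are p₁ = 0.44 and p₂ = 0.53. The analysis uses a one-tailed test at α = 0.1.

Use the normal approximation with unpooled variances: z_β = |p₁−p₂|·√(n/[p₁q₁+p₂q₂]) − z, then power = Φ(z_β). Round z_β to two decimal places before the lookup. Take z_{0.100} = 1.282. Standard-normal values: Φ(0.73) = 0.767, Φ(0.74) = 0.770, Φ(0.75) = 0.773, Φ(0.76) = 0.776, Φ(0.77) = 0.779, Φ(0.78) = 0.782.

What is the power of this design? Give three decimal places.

Power ≈ 0.773

z_β = |p₁−p₂|·√(n/[p₁q₁+p₂q₂]) − z_α
    = 0.09 · √(253/0.4955) − 1.282
    = 0.09 · 22.5964 − 1.282
    = 2.0337 − 1.282 = 0.7517 → 0.75
Power = Φ(0.75) = 0.773.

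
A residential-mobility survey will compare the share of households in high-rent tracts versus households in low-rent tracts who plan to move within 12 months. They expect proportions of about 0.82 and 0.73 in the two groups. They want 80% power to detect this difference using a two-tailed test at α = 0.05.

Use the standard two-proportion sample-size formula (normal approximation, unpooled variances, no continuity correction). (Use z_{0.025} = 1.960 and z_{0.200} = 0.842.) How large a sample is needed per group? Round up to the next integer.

n = (z_{α/2} + z_β)² · [p₁(1−p₁) + p₂(1−p₂)] / (p₁ − p₂)²
  = (1.960 + 0.842)² · (0.82·0.18 + 0.73·0.27) / (0.09)²
  = (2.802)² · (0.1476 + 0.1971) / 0.0081
  = 7.8512 · 0.3447 / 0.0081
  = 334.11
Round up → n = 335 per group.

n = 335 per group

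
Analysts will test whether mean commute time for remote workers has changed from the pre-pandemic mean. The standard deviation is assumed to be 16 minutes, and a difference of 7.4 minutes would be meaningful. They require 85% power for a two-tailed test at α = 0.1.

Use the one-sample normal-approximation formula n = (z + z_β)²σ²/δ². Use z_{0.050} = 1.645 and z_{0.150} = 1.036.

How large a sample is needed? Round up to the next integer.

n = (z_{α/2} + z_β)² · σ² / δ²
  = (1.645 + 1.036)² · 16² / 7.4²
  = 7.1878 · 256 / 54.76
  = 33.60
Round up → n = 34.

n = 34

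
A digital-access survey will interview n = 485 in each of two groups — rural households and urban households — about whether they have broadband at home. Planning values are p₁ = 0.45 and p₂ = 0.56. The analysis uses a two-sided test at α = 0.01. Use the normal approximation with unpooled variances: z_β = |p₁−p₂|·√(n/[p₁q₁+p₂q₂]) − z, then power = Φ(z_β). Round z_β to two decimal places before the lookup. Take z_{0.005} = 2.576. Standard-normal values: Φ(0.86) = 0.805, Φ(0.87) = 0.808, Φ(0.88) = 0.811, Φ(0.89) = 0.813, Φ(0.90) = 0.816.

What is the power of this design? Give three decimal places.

Power ≈ 0.808

z_β = |p₁−p₂|·√(n/[p₁q₁+p₂q₂]) − z_{α/2}
    = 0.11 · √(485/0.4939) − 2.576
    = 0.11 · 31.3366 − 2.576
    = 3.4470 − 2.576 = 0.8710 → 0.87
Power = Φ(0.87) = 0.808.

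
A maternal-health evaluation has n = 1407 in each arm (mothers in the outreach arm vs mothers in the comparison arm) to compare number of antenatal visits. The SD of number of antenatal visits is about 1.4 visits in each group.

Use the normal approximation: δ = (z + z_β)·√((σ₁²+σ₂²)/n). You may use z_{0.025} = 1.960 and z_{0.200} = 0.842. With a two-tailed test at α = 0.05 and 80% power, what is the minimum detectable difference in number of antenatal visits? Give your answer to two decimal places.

δ = (z_{α/2} + z_β) · √((σ₁²+σ₂²)/n)
  = (1.960 + 0.842) · √(3.92/1407)
  = 2.802 · √0.00279
  = 2.802 · 0.0528
  = 0.1479

Minimum detectable difference ≈ 0.15 visits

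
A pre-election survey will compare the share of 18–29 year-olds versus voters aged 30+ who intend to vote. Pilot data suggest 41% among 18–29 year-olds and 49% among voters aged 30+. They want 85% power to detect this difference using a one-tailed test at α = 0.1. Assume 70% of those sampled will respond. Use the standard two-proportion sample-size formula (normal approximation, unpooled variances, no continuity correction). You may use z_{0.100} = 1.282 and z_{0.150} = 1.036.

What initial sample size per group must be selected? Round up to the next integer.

n = 590 per group

n = (z_α + z_β)² · [p₁(1−p₁) + p₂(1−p₂)] / (p₁ − p₂)²
  = (1.282 + 1.036)² · (0.41·0.59 + 0.49·0.51) / (-0.08)²
  = (2.318)² · (0.2419 + 0.2499) / 0.0064
  = 5.3731 · 0.4918 / 0.0064
  = 412.89
Adjust for 70% response: 412.89 / 0.70 = 589.84.
Round up → n = 590 per group.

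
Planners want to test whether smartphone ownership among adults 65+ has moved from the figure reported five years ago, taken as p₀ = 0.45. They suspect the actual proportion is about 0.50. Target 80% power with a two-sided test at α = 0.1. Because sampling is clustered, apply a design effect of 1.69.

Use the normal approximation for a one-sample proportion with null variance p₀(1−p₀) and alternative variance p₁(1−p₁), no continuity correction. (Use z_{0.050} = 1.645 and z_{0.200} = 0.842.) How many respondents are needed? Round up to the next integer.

n = [z_{α/2}·√(p₀q₀) + z_β·√(p₁q₁)]² / (p₁ − p₀)²
  = [1.645·√(0.45·0.55) + 0.842·√(0.50·0.50)]² / (0.05)²
  = [1.645·0.4975 + 0.842·0.5000]² / 0.0025
  = [1.2394]² / 0.0025
  = 614.42
Design effect: 1.69 × 614.42 = 1038.37.
Round up → n = 1039.

n = 1039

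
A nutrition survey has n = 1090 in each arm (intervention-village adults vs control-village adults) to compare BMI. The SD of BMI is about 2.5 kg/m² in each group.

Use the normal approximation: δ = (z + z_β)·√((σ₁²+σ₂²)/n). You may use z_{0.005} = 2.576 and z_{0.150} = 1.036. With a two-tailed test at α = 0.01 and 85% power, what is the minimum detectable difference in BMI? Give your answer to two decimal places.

Minimum detectable difference ≈ 0.39 kg/m²

δ = (z_{α/2} + z_β) · √((σ₁²+σ₂²)/n)
  = (2.576 + 1.036) · √(12.5/1090)
  = 3.612 · √0.01147
  = 3.612 · 0.1071
  = 0.3868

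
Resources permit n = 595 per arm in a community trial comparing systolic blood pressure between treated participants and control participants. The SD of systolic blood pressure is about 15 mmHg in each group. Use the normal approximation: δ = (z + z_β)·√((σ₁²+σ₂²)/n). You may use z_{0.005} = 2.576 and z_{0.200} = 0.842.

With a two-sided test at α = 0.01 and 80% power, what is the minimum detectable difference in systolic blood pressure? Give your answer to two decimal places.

Minimum detectable difference ≈ 2.97 mmHg

δ = (z_{α/2} + z_β) · √((σ₁²+σ₂²)/n)
  = (2.576 + 0.842) · √(450/595)
  = 3.418 · √0.7563
  = 3.418 · 0.8697
  = 2.9725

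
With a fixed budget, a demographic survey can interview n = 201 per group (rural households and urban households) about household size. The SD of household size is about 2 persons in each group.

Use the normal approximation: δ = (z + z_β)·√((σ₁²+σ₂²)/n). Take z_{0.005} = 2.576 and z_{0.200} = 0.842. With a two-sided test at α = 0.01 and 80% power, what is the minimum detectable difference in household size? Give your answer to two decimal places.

Minimum detectable difference ≈ 0.68 persons

δ = (z_{α/2} + z_β) · √((σ₁²+σ₂²)/n)
  = (2.576 + 0.842) · √(8/201)
  = 3.418 · √0.0398
  = 3.418 · 0.1995
  = 0.6819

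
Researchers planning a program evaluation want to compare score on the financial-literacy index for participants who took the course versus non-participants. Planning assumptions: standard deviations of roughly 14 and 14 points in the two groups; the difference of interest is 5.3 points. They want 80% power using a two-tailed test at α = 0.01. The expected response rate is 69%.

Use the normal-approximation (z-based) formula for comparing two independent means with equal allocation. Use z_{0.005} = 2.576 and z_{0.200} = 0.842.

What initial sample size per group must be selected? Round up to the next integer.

n = (z_{α/2} + z_β)² · (σ₁² + σ₂²) / δ²
  = (2.576 + 0.842)² · (14² + 14² = 392) / 5.3²
  = 11.6827 · 392 / 28.09
  = 163.03
Adjust for 69% response: 163.03 / 0.69 = 236.28.
Round up → n = 237 per group.

n = 237 per group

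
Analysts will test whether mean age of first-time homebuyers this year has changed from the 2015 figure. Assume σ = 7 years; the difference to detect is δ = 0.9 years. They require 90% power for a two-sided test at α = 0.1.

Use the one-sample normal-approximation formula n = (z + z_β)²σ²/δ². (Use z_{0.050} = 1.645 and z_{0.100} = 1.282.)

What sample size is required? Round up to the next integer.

n = 519

n = (z_{α/2} + z_β)² · σ² / δ²
  = (1.645 + 1.282)² · 7² / 0.9²
  = 8.5673 · 49 / 0.81
  = 518.27
Round up → n = 519.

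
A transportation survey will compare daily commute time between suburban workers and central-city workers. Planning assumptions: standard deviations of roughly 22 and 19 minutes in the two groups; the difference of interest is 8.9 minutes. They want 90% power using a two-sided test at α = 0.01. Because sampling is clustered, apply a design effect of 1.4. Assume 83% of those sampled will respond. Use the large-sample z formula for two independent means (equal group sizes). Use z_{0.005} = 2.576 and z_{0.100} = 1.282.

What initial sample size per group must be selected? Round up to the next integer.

n = (z_{α/2} + z_β)² · (σ₁² + σ₂²) / δ²
  = (2.576 + 1.282)² · (22² + 19² = 845) / 8.9²
  = 14.8842 · 845 / 79.21
  = 158.78
Design effect: 1.4 × 158.78 = 222.29.
Adjust for 83% response: 222.29 / 0.83 = 267.82.
Round up → n = 268 per group.

n = 268 per group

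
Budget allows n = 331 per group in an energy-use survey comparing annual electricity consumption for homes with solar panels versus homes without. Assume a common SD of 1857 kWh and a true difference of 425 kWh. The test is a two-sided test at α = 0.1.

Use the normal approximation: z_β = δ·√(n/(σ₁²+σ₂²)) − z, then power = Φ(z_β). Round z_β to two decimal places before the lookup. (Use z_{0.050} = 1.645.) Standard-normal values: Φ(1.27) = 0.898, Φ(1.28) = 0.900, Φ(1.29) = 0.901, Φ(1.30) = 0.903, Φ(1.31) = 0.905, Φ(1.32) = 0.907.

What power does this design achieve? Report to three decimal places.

Power ≈ 0.903

z_β = δ·√(n/(σ₁²+σ₂²)) − z_{α/2}
    = 425 · √(331/6896898) − 1.645
    = 425 · 0.00693 − 1.645
    = 2.9443 − 1.645 = 1.2993 → 1.30
Power = Φ(1.30) = 0.903.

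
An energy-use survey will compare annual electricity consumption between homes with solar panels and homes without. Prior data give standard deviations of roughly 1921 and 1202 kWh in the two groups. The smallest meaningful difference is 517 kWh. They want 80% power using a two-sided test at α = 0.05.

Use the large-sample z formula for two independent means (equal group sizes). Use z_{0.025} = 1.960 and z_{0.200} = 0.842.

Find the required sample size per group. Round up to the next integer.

n = 151 per group

n = (z_{α/2} + z_β)² · (σ₁² + σ₂²) / δ²
  = (1.960 + 0.842)² · (1921² + 1202² = 5135045) / 517²
  = 7.8512 · 5135045 / 267289
  = 150.83
Round up → n = 151 per group.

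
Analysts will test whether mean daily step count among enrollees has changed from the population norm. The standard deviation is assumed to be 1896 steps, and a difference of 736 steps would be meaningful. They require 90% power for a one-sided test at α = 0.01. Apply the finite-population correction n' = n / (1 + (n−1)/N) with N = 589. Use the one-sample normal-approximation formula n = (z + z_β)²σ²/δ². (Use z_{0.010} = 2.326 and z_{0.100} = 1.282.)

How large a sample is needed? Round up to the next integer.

n = (z_α + z_β)² · σ² / δ²
  = (2.326 + 1.282)² · 1896² / 736²
  = 13.0177 · 3594816 / 541696
  = 86.39
Finite-population correction (N = 589): 86.39 / (1 + (86.39 − 1)/589) = 75.45.
Round up → n = 76.

n = 76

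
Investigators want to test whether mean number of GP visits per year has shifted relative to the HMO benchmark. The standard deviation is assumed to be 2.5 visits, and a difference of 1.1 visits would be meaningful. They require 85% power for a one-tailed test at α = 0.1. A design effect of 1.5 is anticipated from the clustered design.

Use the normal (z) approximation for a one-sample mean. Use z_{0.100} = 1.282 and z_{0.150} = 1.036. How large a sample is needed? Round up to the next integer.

n = (z_α + z_β)² · σ² / δ²
  = (1.282 + 1.036)² · 2.5² / 1.1²
  = 5.3731 · 6.25 / 1.21
  = 27.75
Design effect: 1.5 × 27.75 = 41.63.
Round up → n = 42.

n = 42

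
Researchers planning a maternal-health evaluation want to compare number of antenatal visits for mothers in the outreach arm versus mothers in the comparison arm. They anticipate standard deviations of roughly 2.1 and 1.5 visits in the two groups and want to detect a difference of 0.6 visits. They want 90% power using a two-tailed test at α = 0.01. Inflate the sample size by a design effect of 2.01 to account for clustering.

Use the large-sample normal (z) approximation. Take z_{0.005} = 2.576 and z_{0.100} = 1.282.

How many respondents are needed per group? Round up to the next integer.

n = 554 per group

n = (z_{α/2} + z_β)² · (σ₁² + σ₂²) / δ²
  = (2.576 + 1.282)² · (2.1² + 1.5² = 6.66) / 0.6²
  = 14.8842 · 6.66 / 0.36
  = 275.36
Design effect: 2.01 × 275.36 = 553.47.
Round up → n = 554 per group.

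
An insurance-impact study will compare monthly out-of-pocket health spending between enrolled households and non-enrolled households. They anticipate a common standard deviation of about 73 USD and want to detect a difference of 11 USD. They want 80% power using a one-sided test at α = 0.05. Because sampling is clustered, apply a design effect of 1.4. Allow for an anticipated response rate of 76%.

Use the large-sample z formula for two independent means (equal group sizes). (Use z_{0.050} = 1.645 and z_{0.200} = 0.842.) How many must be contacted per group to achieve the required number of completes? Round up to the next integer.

n = 1004 per group

n = (z_α + z_β)² · (σ₁² + σ₂²) / δ²
  = (1.645 + 0.842)² · (2·73² = 10658) / 11²
  = 6.1852 · 10658 / 121
  = 544.81
Design effect: 1.4 × 544.81 = 762.73.
Adjust for 76% response: 762.73 / 0.76 = 1003.59.
Round up → n = 1004 per group.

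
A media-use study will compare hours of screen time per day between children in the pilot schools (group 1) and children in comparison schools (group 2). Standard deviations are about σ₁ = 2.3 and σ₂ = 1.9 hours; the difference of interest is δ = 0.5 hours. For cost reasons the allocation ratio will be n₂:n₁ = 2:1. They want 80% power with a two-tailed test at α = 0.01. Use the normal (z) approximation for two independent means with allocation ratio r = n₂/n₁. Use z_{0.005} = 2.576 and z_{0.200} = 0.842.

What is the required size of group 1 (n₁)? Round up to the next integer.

n₁ = (z_{α/2} + z_β)² · (σ₁² + σ₂²/r) / δ²
   = (2.576 + 0.842)² · (2.3² + 1.9²/2) / 0.5²
   = 11.6827 · (5.29 + 1.805) / 0.25
   = 11.6827 · 7.095 / 0.25
   = 331.56
Round up → n₁ = 332; n₂ = r·n₁ = 2 × 332 = 664.

n₁ = 332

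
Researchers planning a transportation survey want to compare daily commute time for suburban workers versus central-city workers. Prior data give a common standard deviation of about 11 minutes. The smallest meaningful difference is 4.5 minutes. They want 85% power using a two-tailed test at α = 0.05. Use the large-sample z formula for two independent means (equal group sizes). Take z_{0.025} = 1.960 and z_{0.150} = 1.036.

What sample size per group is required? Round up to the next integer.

n = (z_{α/2} + z_β)² · (σ₁² + σ₂²) / δ²
  = (1.960 + 1.036)² · (2·11² = 242) / 4.5²
  = 8.9760 · 242 / 20.25
  = 107.27
Round up → n = 108 per group.

n = 108 per group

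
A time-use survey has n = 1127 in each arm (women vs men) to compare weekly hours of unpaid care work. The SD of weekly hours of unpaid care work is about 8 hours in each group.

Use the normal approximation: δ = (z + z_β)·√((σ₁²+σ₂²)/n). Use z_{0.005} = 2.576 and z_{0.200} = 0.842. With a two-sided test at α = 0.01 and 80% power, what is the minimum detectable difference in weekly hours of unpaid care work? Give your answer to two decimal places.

δ = (z_{α/2} + z_β) · √((σ₁²+σ₂²)/n)
  = (2.576 + 0.842) · √(128/1127)
  = 3.418 · √0.11358
  = 3.418 · 0.3370
  = 1.1519

Minimum detectable difference ≈ 1.15 hours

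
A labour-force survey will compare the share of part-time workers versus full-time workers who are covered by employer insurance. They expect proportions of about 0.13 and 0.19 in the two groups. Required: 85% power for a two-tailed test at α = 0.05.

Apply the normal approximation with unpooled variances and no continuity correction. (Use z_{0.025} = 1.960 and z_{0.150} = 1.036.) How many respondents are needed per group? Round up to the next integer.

n = 666 per group

n = (z_{α/2} + z_β)² · [p₁(1−p₁) + p₂(1−p₂)] / (p₁ − p₂)²
  = (1.960 + 1.036)² · (0.13·0.87 + 0.19·0.81) / (-0.06)²
  = (2.996)² · (0.1131 + 0.1539) / 0.0036
  = 8.9760 · 0.2670 / 0.0036
  = 665.72
Round up → n = 666 per group.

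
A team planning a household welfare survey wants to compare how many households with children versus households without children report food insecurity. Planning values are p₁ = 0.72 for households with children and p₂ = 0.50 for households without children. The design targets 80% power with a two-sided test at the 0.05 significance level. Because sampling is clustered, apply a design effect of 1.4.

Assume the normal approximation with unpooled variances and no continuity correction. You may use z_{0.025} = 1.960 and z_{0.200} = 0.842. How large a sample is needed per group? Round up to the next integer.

n = 103 per group

n = (z_{α/2} + z_β)² · [p₁(1−p₁) + p₂(1−p₂)] / (p₁ − p₂)²
  = (1.960 + 0.842)² · (0.72·0.28 + 0.50·0.50) / (0.22)²
  = (2.802)² · (0.2016 + 0.2500) / 0.0484
  = 7.8512 · 0.4516 / 0.0484
  = 73.26
Design effect: 1.4 × 73.26 = 102.56.
Round up → n = 103 per group.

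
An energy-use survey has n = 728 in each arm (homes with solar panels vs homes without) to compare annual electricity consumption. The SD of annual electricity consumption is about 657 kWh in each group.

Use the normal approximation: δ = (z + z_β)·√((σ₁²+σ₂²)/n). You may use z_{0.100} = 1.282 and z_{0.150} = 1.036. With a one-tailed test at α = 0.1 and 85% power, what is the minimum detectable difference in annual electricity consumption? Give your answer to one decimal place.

Minimum detectable difference ≈ 79.8 kWh

δ = (z_α + z_β) · √((σ₁²+σ₂²)/n)
  = (1.282 + 1.036) · √(863298/728)
  = 2.318 · √1185.8
  = 2.318 · 34.4362
  = 79.8230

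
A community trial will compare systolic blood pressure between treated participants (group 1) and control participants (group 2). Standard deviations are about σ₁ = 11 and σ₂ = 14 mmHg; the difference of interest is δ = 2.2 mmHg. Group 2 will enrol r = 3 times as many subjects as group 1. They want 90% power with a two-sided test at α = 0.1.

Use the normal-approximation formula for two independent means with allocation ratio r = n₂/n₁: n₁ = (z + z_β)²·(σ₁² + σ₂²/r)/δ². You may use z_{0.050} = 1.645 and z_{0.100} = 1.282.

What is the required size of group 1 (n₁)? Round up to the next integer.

n₁ = (z_{α/2} + z_β)² · (σ₁² + σ₂²/r) / δ²
   = (1.645 + 1.282)² · (11² + 14²/3) / 2.2²
   = 8.5673 · (121 + 65.3333) / 4.84
   = 8.5673 · 186.3333 / 4.84
   = 329.83
Round up → n₁ = 330; n₂ = r·n₁ = 3 × 330 = 990.

n₁ = 330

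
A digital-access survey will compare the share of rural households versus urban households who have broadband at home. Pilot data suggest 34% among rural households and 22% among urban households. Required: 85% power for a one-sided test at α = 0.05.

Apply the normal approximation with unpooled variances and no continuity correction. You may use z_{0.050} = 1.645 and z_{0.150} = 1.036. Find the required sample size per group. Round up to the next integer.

n = 198 per group

n = (z_α + z_β)² · [p₁(1−p₁) + p₂(1−p₂)] / (p₁ − p₂)²
  = (1.645 + 1.036)² · (0.34·0.66 + 0.22·0.78) / (0.12)²
  = (2.681)² · (0.2244 + 0.1716) / 0.0144
  = 7.1878 · 0.3960 / 0.0144
  = 197.66
Round up → n = 198 per group.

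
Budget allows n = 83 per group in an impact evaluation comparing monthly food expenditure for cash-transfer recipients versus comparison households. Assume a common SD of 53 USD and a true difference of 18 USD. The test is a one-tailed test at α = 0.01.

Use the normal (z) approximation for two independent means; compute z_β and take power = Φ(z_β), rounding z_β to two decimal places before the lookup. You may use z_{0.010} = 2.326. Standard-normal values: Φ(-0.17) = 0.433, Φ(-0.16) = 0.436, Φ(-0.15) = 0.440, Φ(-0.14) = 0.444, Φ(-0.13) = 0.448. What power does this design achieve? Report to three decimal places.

Power ≈ 0.444

z_β = δ·√(n/(σ₁²+σ₂²)) − z_α
    = 18 · √(83/5618) − 2.326
    = 18 · 0.12155 − 2.326
    = 2.1879 − 2.326 = -0.1381 → -0.14
Power = Φ(-0.14) = 0.444.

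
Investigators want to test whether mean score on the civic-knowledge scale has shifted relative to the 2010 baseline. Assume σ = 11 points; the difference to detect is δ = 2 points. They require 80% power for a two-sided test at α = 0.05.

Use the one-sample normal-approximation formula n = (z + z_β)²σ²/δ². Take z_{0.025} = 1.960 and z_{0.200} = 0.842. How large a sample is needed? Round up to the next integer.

n = 238

n = (z_{α/2} + z_β)² · σ² / δ²
  = (1.960 + 0.842)² · 11² / 2²
  = 7.8512 · 121 / 4
  = 237.50
Round up → n = 238.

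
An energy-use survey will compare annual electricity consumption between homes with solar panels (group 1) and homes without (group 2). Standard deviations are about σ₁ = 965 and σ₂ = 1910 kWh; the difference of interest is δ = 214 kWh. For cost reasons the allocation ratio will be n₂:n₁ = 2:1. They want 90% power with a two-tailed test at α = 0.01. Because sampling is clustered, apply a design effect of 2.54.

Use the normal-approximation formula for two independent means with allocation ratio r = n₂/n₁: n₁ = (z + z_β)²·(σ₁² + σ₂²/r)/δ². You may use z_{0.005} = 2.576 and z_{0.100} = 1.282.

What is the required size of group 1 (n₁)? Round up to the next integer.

n₁ = (z_{α/2} + z_β)² · (σ₁² + σ₂²/r) / δ²
   = (2.576 + 1.282)² · (965² + 1910²/2) / 214²
   = 14.8842 · (931225 + 1824050) / 45796
   = 14.8842 · 2755275 / 45796
   = 895.49
Design effect: 2.54 × 895.49 = 2274.55.
Round up → n₁ = 2275; n₂ = r·n₁ = 2 × 2275 = 4550.

n₁ = 2275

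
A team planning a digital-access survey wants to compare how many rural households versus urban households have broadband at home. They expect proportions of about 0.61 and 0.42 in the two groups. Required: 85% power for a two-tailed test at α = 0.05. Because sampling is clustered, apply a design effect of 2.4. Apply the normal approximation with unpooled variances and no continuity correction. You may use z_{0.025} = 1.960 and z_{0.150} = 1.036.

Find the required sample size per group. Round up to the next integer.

n = (z_{α/2} + z_β)² · [p₁(1−p₁) + p₂(1−p₂)] / (p₁ − p₂)²
  = (1.960 + 1.036)² · (0.61·0.39 + 0.42·0.58) / (0.19)²
  = (2.996)² · (0.2379 + 0.2436) / 0.0361
  = 8.9760 · 0.4815 / 0.0361
  = 119.72
Design effect: 2.4 × 119.72 = 287.33.
Round up → n = 288 per group.

n = 288 per group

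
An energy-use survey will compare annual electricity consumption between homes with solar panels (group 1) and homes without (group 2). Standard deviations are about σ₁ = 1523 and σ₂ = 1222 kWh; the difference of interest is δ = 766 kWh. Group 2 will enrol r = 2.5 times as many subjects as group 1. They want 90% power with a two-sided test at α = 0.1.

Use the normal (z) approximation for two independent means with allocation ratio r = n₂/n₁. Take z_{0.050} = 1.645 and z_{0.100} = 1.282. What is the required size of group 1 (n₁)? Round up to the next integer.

n₁ = (z_{α/2} + z_β)² · (σ₁² + σ₂²/r) / δ²
   = (1.645 + 1.282)² · (1523² + 1222²/2.5) / 766²
   = 8.5673 · (2319529 + 597313.6) / 586756
   = 8.5673 · 2916842.6 / 586756
   = 42.59
Round up → n₁ = 43; n₂ = r·n₁ = 2.5 × 43 = 108.

n₁ = 43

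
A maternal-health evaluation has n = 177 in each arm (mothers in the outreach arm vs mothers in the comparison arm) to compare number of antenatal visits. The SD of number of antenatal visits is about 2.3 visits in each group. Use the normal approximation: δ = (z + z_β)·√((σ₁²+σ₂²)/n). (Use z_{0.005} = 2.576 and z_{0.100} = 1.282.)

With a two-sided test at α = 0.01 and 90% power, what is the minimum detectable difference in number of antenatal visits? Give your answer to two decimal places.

δ = (z_{α/2} + z_β) · √((σ₁²+σ₂²)/n)
  = (2.576 + 1.282) · √(10.58/177)
  = 3.858 · √0.05977
  = 3.858 · 0.2445
  = 0.9432

Minimum detectable difference ≈ 0.94 visits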